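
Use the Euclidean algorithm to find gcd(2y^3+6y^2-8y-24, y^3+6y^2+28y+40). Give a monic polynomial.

y+2

Apply the Euclidean algorithm:
  2y^3+6y^2-8y-24 = (2)(y^3+6y^2+28y+40) + (-6y^2-64y-104)
  y^3+6y^2+28y+40 = (-(1/6)y+7/9)(-6y^2-64y-104) + ((544/9)y+1088/9)
  -6y^2-64y-104 = (-(27/272)y-117/136)((544/9)y+1088/9) + (0)
Last nonzero remainder: (544/9)y+1088/9. Dividing through by 544/9 gives the monic gcd y+2.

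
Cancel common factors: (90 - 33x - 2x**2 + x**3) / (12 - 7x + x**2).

Repeated division with remainder:
  x**3 - 2x**2 - 33x + 90 = (x + 5)(x**2 - 7x + 12) + (-10x + 30)
  x**2 - 7x + 12 = (-(1/10)x + 2/5)(-10x + 30) + (0)
Last nonzero remainder: -10x + 30. Dividing through by -10 gives the monic gcd x - 3.
Cancel x - 3 from numerator and denominator to get the reduced form.

(-30 + x + x**2)/(-4 + x)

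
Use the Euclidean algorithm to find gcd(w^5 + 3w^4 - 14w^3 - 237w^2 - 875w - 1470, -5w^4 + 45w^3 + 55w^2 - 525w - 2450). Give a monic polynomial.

Repeated division with remainder:
  w^5 + 3w^4 - 14w^3 - 237w^2 - 875w - 1470 = (-(1/5)w - 12/5)(-5w^4 + 45w^3 + 55w^2 - 525w - 2450) + (105w^3 - 210w^2 - 2625w - 7350)
  -5w^4 + 45w^3 + 55w^2 - 525w - 2450 = (-(1/21)w + 1/3)(105w^3 - 210w^2 - 2625w - 7350) + (0)
Last nonzero remainder: 105w^3 - 210w^2 - 2625w - 7350. Dividing through by 105 gives the monic gcd w^3 - 2w^2 - 25w - 70.

w^3 - 2w^2 - 25w - 70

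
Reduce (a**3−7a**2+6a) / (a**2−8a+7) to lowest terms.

Euclidean algorithm in ℚ[a]:
  a**3−7a**2+6a = (a+1)(a**2−8a+7) + (7a−7)
  a**2−8a+7 = ((1/7)a−1)(7a−7) + (0)
Last nonzero remainder: 7a−7. Dividing through by 7 gives the monic gcd a−1.
Cancel a−1 from numerator and denominator to get the reduced form.

(a**2−6a)/(a−7)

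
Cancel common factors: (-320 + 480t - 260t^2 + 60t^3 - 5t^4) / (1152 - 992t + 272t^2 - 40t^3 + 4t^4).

(-40 + 30t - 5t^2)/(144 - 16t + 4t^2)

Apply the Euclidean algorithm:
  -5t^4 + 60t^3 - 260t^2 + 480t - 320 = (-5/4)(4t^4 - 40t^3 + 272t^2 - 992t + 1152) + (10t^3 + 80t^2 - 760t + 1120)
  4t^4 - 40t^3 + 272t^2 - 992t + 1152 = ((2/5)t - 36/5)(10t^3 + 80t^2 - 760t + 1120) + (1152t^2 - 6912t + 9216)
  10t^3 + 80t^2 - 760t + 1120 = ((5/576)t + 35/288)(1152t^2 - 6912t + 9216) + (0)
Last nonzero remainder: 1152t^2 - 6912t + 9216. Dividing through by 1152 gives the monic gcd t^2 - 6t + 8.
Cancel t^2 - 6t + 8 from numerator and denominator to get the reduced form.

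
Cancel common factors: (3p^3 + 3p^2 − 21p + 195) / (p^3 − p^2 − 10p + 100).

Apply the Euclidean algorithm:
  3p^3 + 3p^2 − 21p + 195 = (3)(p^3 − p^2 − 10p + 100) + (6p^2 + 9p − 105)
  p^3 − p^2 − 10p + 100 = ((1/6)p − 5/12)(6p^2 + 9p − 105) + ((45/4)p + 225/4)
  6p^2 + 9p − 105 = ((8/15)p − 28/15)((45/4)p + 225/4) + (0)
Last nonzero remainder: (45/4)p + 225/4. Dividing through by 45/4 gives the monic gcd p + 5.
Cancel p + 5 from numerator and denominator to get the reduced form.

(3p^2 − 12p + 39)/(p^2 − 6p + 20)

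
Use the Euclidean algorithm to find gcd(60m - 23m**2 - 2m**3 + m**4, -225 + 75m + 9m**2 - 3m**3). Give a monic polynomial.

-15 + 2m + m**2

By polynomial division,
  m**4 - 2m**3 - 23m**2 + 60m = (-(1/3)m - 1/3)(-3m**3 + 9m**2 + 75m - 225) + (5m**2 + 10m - 75)
  -3m**3 + 9m**2 + 75m - 225 = (-(3/5)m + 3)(5m**2 + 10m - 75) + (0)
Last nonzero remainder: 5m**2 + 10m - 75. Dividing through by 5 gives the monic gcd m**2 + 2m - 15.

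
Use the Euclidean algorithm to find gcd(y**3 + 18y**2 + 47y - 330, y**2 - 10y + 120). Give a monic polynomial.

1

Euclidean algorithm in ℚ[y]:
  y**3 + 18y**2 + 47y - 330 = (y + 28)(y**2 - 10y + 120) + (207y - 3690)
  y**2 - 10y + 120 = ((1/207)y + 20/529)(207y - 3690) + (137280/529)
  207y - 3690 = ((36501/45760)y - 65067/4576)(137280/529) + (0)
The last nonzero remainder is the constant 137280/529, so the polynomials are coprime and gcd = 1.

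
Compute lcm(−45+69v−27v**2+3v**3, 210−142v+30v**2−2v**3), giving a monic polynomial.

Euclidean algorithm in ℚ[v]:
  3v**3−27v**2+69v−45 = (−3/2)(−2v**3+30v**2−142v+210) + (18v**2−144v+270)
  −2v**3+30v**2−142v+210 = (−(1/9)v+7/9)(18v**2−144v+270) + (0)
Last nonzero remainder: 18v**2−144v+270. Dividing through by 18 gives the monic gcd v**2−8v+15.
Then lcm(f, g) = f·g / gcd(f, g); expanding and making the result monic gives the answer.

105−176v+86v**2−16v**3+v**4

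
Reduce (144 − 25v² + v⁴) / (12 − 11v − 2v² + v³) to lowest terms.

(−12 + v + v²)/(−1 + v)

Repeated division with remainder:
  v⁴ − 25v² + 144 = (v + 2)(v³ − 2v² − 11v + 12) + (−10v² + 10v + 120)
  v³ − 2v² − 11v + 12 = (−(1/10)v + 1/10)(−10v² + 10v + 120) + (0)
Last nonzero remainder: −10v² + 10v + 120. Dividing through by −10 gives the monic gcd v² − v − 12.
Cancel v² − v − 12 from numerator and denominator to get the reduced form.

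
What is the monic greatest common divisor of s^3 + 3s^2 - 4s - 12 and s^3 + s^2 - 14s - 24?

Apply the Euclidean algorithm:
  s^3 + 3s^2 - 4s - 12 = (s^3 + s^2 - 14s - 24) + (2s^2 + 10s + 12)
  s^3 + s^2 - 14s - 24 = ((1/2)s - 2)(2s^2 + 10s + 12) + (0)
Last nonzero remainder: 2s^2 + 10s + 12. Dividing through by 2 gives the monic gcd s^2 + 5s + 6.

s^2 + 5s + 6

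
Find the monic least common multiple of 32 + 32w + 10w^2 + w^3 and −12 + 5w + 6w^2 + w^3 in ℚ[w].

Euclidean algorithm in ℚ[w]:
  w^3 + 10w^2 + 32w + 32 = (w^3 + 6w^2 + 5w − 12) + (4w^2 + 27w + 44)
  w^3 + 6w^2 + 5w − 12 = ((1/4)w − 3/16)(4w^2 + 27w + 44) + (−(15/16)w − 15/4)
  4w^2 + 27w + 44 = (−(64/15)w − 176/15)(−(15/16)w − 15/4) + (0)
Last nonzero remainder: −(15/16)w − 15/4. Dividing through by −15/16 gives the monic gcd w + 4.
Then lcm(f, g) = f·g / gcd(f, g); expanding and making the result monic gives the answer.

−96 − 32w + 66w^2 + 49w^3 + 12w^4 + w^5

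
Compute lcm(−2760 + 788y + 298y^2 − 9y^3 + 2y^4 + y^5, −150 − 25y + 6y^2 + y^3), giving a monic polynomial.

Repeated division with remainder:
  y^5 + 2y^4 − 9y^3 + 298y^2 + 788y − 2760 = (y^2 − 4y + 40)(y^3 + 6y^2 − 25y − 150) + (108y^2 + 1188y + 3240)
  y^3 + 6y^2 − 25y − 150 = ((1/108)y − 5/108)(108y^2 + 1188y + 3240) + (0)
Last nonzero remainder: 108y^2 + 1188y + 3240. Dividing through by 108 gives the monic gcd y^2 + 11y + 30.
Then lcm(f, g) = f·g / gcd(f, g); expanding and making the result monic gives the answer.

13800 − 6700y − 702y^2 + 343y^3 − 19y^4 − 3y^5 + y^6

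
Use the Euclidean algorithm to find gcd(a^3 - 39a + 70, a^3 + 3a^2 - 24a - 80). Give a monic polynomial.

By polynomial division,
  a^3 - 39a + 70 = (a^3 + 3a^2 - 24a - 80) + (-3a^2 - 15a + 150)
  a^3 + 3a^2 - 24a - 80 = (-(1/3)a + 2/3)(-3a^2 - 15a + 150) + (36a - 180)
  -3a^2 - 15a + 150 = (-(1/12)a - 5/6)(36a - 180) + (0)
Last nonzero remainder: 36a - 180. Dividing through by 36 gives the monic gcd a - 5.

a - 5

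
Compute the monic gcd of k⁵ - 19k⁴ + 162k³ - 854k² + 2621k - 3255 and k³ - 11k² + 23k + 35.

Repeated division with remainder:
  k⁵ - 19k⁴ + 162k³ - 854k² + 2621k - 3255 = (k² - 8k + 51)(k³ - 11k² + 23k + 35) + (-144k² + 1728k - 5040)
  k³ - 11k² + 23k + 35 = (-(1/144)k - 1/144)(-144k² + 1728k - 5040) + (0)
Last nonzero remainder: -144k² + 1728k - 5040. Dividing through by -144 gives the monic gcd k² - 12k + 35.

k² - 12k + 35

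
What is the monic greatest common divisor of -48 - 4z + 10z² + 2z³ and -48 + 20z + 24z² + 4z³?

12 + 7z + z²

Repeated division with remainder:
  2z³ + 10z² - 4z - 48 = (1/2)(4z³ + 24z² + 20z - 48) + (-2z² - 14z - 24)
  4z³ + 24z² + 20z - 48 = (-2z + 2)(-2z² - 14z - 24) + (0)
Last nonzero remainder: -2z² - 14z - 24. Dividing through by -2 gives the monic gcd z² + 7z + 12.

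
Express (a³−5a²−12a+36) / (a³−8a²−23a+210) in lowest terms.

(a²+a−6)/(a²−2a−35)

Euclidean algorithm in ℚ[a]:
  a³−5a²−12a+36 = (a³−8a²−23a+210) + (3a²+11a−174)
  a³−8a²−23a+210 = ((1/3)a−35/9)(3a²+11a−174) + ((700/9)a−1400/3)
  3a²+11a−174 = ((27/700)a+261/700)((700/9)a−1400/3) + (0)
Last nonzero remainder: (700/9)a−1400/3. Dividing through by 700/9 gives the monic gcd a−6.
Cancel a−6 from numerator and denominator to get the reduced form.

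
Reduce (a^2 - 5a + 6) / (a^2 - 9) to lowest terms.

(a - 2)/(a + 3)

Apply the Euclidean algorithm:
  a^2 - 5a + 6 = (a^2 - 9) + (-5a + 15)
  a^2 - 9 = (-(1/5)a - 3/5)(-5a + 15) + (0)
Last nonzero remainder: -5a + 15. Dividing through by -5 gives the monic gcd a - 3.
Cancel a - 3 from numerator and denominator to get the reduced form.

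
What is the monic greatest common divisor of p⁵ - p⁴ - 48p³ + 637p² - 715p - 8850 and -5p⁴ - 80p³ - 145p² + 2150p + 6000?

p³ + 8p² - 35p - 150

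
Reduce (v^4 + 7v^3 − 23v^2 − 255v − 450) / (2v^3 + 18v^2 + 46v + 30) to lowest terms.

(v^2 − v − 30)/(2v + 2)

Euclidean algorithm in ℚ[v]:
  v^4 + 7v^3 − 23v^2 − 255v − 450 = ((1/2)v − 1)(2v^3 + 18v^2 + 46v + 30) + (−28v^2 − 224v − 420)
  2v^3 + 18v^2 + 46v + 30 = (−(1/14)v − 1/14)(−28v^2 − 224v − 420) + (0)
Last nonzero remainder: −28v^2 − 224v − 420. Dividing through by −28 gives the monic gcd v^2 + 8v + 15.
Cancel v^2 + 8v + 15 from numerator and denominator to get the reduced form.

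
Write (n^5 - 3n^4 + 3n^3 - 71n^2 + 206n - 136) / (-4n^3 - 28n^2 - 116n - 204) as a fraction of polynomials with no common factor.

(-n^3 + 7n^2 - 14n + 8)/(4n + 12)

Euclidean algorithm in ℚ[n]:
  n^5 - 3n^4 + 3n^3 - 71n^2 + 206n - 136 = (-(1/4)n^2 + (5/2)n - 11)(-4n^3 - 28n^2 - 116n - 204) + (-140n^2 - 560n - 2380)
  -4n^3 - 28n^2 - 116n - 204 = ((1/35)n + 3/35)(-140n^2 - 560n - 2380) + (0)
Last nonzero remainder: -140n^2 - 560n - 2380. Dividing through by -140 gives the monic gcd n^2 + 4n + 17.
Cancel n^2 + 4n + 17 from numerator and denominator to get the reduced form.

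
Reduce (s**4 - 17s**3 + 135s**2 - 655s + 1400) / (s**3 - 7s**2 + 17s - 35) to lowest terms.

(s**3 - 12s**2 + 75s - 280)/(s**2 - 2s + 7)

Apply the Euclidean algorithm:
  s**4 - 17s**3 + 135s**2 - 655s + 1400 = (s - 10)(s**3 - 7s**2 + 17s - 35) + (48s**2 - 450s + 1050)
  s**3 - 7s**2 + 17s - 35 = ((1/48)s + 19/384)(48s**2 - 450s + 1050) + ((1113/64)s - 5565/64)
  48s**2 - 450s + 1050 = ((1024/371)s - 640/53)((1113/64)s - 5565/64) + (0)
Last nonzero remainder: (1113/64)s - 5565/64. Dividing through by 1113/64 gives the monic gcd s - 5.
Cancel s - 5 from numerator and denominator to get the reduced form.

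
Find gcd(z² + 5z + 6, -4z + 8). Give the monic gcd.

1

By polynomial division,
  z² + 5z + 6 = (-(1/4)z - 7/4)(-4z + 8) + (20)
  -4z + 8 = (-(1/5)z + 2/5)(20) + (0)
The last nonzero remainder is the constant 20, so the polynomials are coprime and gcd = 1.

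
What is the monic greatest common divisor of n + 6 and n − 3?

Apply the Euclidean algorithm:
  n + 6 = (n − 3) + (9)
  n − 3 = ((1/9)n − 1/3)(9) + (0)
The last nonzero remainder is the constant 9, so the polynomials are coprime and gcd = 1.

1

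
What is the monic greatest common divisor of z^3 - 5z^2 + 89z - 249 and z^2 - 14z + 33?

By polynomial division,
  z^3 - 5z^2 + 89z - 249 = (z + 9)(z^2 - 14z + 33) + (182z - 546)
  z^2 - 14z + 33 = ((1/182)z - 11/182)(182z - 546) + (0)
Last nonzero remainder: 182z - 546. Dividing through by 182 gives the monic gcd z - 3.

z - 3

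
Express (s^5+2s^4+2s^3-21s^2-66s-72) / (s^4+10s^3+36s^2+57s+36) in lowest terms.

By polynomial division,
  s^5+2s^4+2s^3-21s^2-66s-72 = (s-8)(s^4+10s^3+36s^2+57s+36) + (46s^3+210s^2+354s+216)
  s^4+10s^3+36s^2+57s+36 = ((1/46)s+125/1058)(46s^3+210s^2+354s+216) + ((1848/529)s^2+(5544/529)s+5544/529)
  46s^3+210s^2+354s+216 = ((12167/924)s+1587/77)((1848/529)s^2+(5544/529)s+5544/529) + (0)
Last nonzero remainder: (1848/529)s^2+(5544/529)s+5544/529. Dividing through by 1848/529 gives the monic gcd s^2+3s+3.
Cancel s^2+3s+3 from numerator and denominator to get the reduced form.

(s^3-s^2+2s-24)/(s^2+7s+12)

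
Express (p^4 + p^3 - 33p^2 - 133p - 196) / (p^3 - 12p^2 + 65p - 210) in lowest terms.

(p^3 + 8p^2 + 23p + 28)/(p^2 - 5p + 30)

Euclidean algorithm in ℚ[p]:
  p^4 + p^3 - 33p^2 - 133p - 196 = (p + 13)(p^3 - 12p^2 + 65p - 210) + (58p^2 - 768p + 2534)
  p^3 - 12p^2 + 65p - 210 = ((1/58)p + 18/841)(58p^2 - 768p + 2534) + ((31746/841)p - 222222/841)
  58p^2 - 768p + 2534 = ((24389/15873)p - 152221/15873)((31746/841)p - 222222/841) + (0)
Last nonzero remainder: (31746/841)p - 222222/841. Dividing through by 31746/841 gives the monic gcd p - 7.
Cancel p - 7 from numerator and denominator to get the reduced form.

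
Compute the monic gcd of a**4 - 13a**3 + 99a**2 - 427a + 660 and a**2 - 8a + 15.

a**2 - 8a + 15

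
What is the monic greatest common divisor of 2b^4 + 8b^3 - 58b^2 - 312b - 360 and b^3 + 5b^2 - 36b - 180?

b^2 - b - 30

Repeated division with remainder:
  2b^4 + 8b^3 - 58b^2 - 312b - 360 = (2b - 2)(b^3 + 5b^2 - 36b - 180) + (24b^2 - 24b - 720)
  b^3 + 5b^2 - 36b - 180 = ((1/24)b + 1/4)(24b^2 - 24b - 720) + (0)
Last nonzero remainder: 24b^2 - 24b - 720. Dividing through by 24 gives the monic gcd b^2 - b - 30.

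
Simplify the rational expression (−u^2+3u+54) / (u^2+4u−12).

By polynomial division,
  −u^2+3u+54 = (−1)(u^2+4u−12) + (7u+42)
  u^2+4u−12 = ((1/7)u−2/7)(7u+42) + (0)
Last nonzero remainder: 7u+42. Dividing through by 7 gives the monic gcd u+6.
Cancel u+6 from numerator and denominator to get the reduced form.

(−u+9)/(u−2)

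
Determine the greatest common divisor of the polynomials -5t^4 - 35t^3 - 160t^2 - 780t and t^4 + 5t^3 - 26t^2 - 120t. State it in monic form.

t^2 + 6t

Repeated division with remainder:
  -5t^4 - 35t^3 - 160t^2 - 780t = (-5)(t^4 + 5t^3 - 26t^2 - 120t) + (-10t^3 - 290t^2 - 1380t)
  t^4 + 5t^3 - 26t^2 - 120t = (-(1/10)t + 12/5)(-10t^3 - 290t^2 - 1380t) + (532t^2 + 3192t)
  -10t^3 - 290t^2 - 1380t = (-(5/266)t - 115/266)(532t^2 + 3192t) + (0)
Last nonzero remainder: 532t^2 + 3192t. Dividing through by 532 gives the monic gcd t^2 + 6t.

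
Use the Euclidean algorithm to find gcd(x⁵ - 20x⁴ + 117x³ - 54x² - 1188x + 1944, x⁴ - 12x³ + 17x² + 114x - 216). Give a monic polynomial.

x³ - 8x² - 15x + 54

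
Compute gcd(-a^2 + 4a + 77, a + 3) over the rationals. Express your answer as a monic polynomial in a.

1

Apply the Euclidean algorithm:
  -a^2 + 4a + 77 = (-a + 7)(a + 3) + (56)
  a + 3 = ((1/56)a + 3/56)(56) + (0)
The last nonzero remainder is the constant 56, so the polynomials are coprime and gcd = 1.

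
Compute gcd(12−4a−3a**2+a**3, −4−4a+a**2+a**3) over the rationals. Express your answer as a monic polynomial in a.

Apply the Euclidean algorithm:
  a**3−3a**2−4a+12 = (a**3+a**2−4a−4) + (−4a**2+16)
  a**3+a**2−4a−4 = (−(1/4)a−1/4)(−4a**2+16) + (0)
Last nonzero remainder: −4a**2+16. Dividing through by −4 gives the monic gcd a**2−4.

−4+a**2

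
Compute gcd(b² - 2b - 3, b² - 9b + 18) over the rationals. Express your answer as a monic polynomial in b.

b - 3

Euclidean algorithm in ℚ[b]:
  b² - 2b - 3 = (b² - 9b + 18) + (7b - 21)
  b² - 9b + 18 = ((1/7)b - 6/7)(7b - 21) + (0)
Last nonzero remainder: 7b - 21. Dividing through by 7 gives the monic gcd b - 3.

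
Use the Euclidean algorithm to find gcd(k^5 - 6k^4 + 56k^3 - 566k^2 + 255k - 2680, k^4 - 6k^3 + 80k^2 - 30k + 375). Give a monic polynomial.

k^2 + 5

By polynomial division,
  k^5 - 6k^4 + 56k^3 - 566k^2 + 255k - 2680 = (k)(k^4 - 6k^3 + 80k^2 - 30k + 375) + (-24k^3 - 536k^2 - 120k - 2680)
  k^4 - 6k^3 + 80k^2 - 30k + 375 = (-(1/24)k + 85/72)(-24k^3 - 536k^2 - 120k - 2680) + ((6370/9)k^2 + 31850/9)
  -24k^3 - 536k^2 - 120k - 2680 = (-(108/3185)k - 2412/3185)((6370/9)k^2 + 31850/9) + (0)
Last nonzero remainder: (6370/9)k^2 + 31850/9. Dividing through by 6370/9 gives the monic gcd k^2 + 5.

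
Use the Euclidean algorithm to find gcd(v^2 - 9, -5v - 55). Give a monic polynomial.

Apply the Euclidean algorithm:
  v^2 - 9 = (-(1/5)v + 11/5)(-5v - 55) + (112)
  -5v - 55 = (-(5/112)v - 55/112)(112) + (0)
The last nonzero remainder is the constant 112, so the polynomials are coprime and gcd = 1.

1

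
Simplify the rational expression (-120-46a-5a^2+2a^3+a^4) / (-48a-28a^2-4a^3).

Apply the Euclidean algorithm:
  a^4+2a^3-5a^2-46a-120 = (-(1/4)a+5/4)(-4a^3-28a^2-48a) + (18a^2+14a-120)
  -4a^3-28a^2-48a = (-(2/9)a-112/81)(18a^2+14a-120) + (-(4480/81)a-4480/27)
  18a^2+14a-120 = (-(729/2240)a+81/112)(-(4480/81)a-4480/27) + (0)
Last nonzero remainder: -(4480/81)a-4480/27. Dividing through by -4480/81 gives the monic gcd a+3.
Cancel a+3 from numerator and denominator to get the reduced form.

(40+2a+a^2-a^3)/(16a+4a^2)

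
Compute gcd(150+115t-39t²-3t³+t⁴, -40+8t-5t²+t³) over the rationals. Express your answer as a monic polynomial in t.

-5+t

By polynomial division,
  t⁴-3t³-39t²+115t+150 = (t+2)(t³-5t²+8t-40) + (-37t²+139t+230)
  t³-5t²+8t-40 = (-(1/37)t+46/1369)(-37t²+139t+230) + ((13068/1369)t-65340/1369)
  -37t²+139t+230 = (-(50653/13068)t-31487/6534)((13068/1369)t-65340/1369) + (0)
Last nonzero remainder: (13068/1369)t-65340/1369. Dividing through by 13068/1369 gives the monic gcd t-5.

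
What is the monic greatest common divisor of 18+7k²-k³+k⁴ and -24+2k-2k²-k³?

6-2k+k²

Euclidean algorithm in ℚ[k]:
  k⁴-k³+7k²+18 = (-k+3)(-k³-2k²+2k-24) + (15k²-30k+90)
  -k³-2k²+2k-24 = (-(1/15)k-4/15)(15k²-30k+90) + (0)
Last nonzero remainder: 15k²-30k+90. Dividing through by 15 gives the monic gcd k²-2k+6.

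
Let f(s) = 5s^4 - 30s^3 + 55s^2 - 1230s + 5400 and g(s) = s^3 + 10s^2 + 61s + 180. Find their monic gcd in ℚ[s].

s^2 + 5s + 36

By polynomial division,
  5s^4 - 30s^3 + 55s^2 - 1230s + 5400 = (5s - 80)(s^3 + 10s^2 + 61s + 180) + (550s^2 + 2750s + 19800)
  s^3 + 10s^2 + 61s + 180 = ((1/550)s + 1/110)(550s^2 + 2750s + 19800) + (0)
Last nonzero remainder: 550s^2 + 2750s + 19800. Dividing through by 550 gives the monic gcd s^2 + 5s + 36.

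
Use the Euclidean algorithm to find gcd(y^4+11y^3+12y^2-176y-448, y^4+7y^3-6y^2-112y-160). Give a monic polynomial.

Apply the Euclidean algorithm:
  y^4+11y^3+12y^2-176y-448 = (y^4+7y^3-6y^2-112y-160) + (4y^3+18y^2-64y-288)
  y^4+7y^3-6y^2-112y-160 = ((1/4)y+5/8)(4y^3+18y^2-64y-288) + (-(5/4)y^2+20)
  4y^3+18y^2-64y-288 = (-(16/5)y-72/5)(-(5/4)y^2+20) + (0)
Last nonzero remainder: -(5/4)y^2+20. Dividing through by -5/4 gives the monic gcd y^2-16.

y^2-16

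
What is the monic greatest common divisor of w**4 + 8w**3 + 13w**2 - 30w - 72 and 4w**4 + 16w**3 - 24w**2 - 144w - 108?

w**2 + 6w + 9

By polynomial division,
  w**4 + 8w**3 + 13w**2 - 30w - 72 = (1/4)(4w**4 + 16w**3 - 24w**2 - 144w - 108) + (4w**3 + 19w**2 + 6w - 45)
  4w**4 + 16w**3 - 24w**2 - 144w - 108 = (w - 3/4)(4w**3 + 19w**2 + 6w - 45) + (-(63/4)w**2 - (189/2)w - 567/4)
  4w**3 + 19w**2 + 6w - 45 = (-(16/63)w + 20/63)(-(63/4)w**2 - (189/2)w - 567/4) + (0)
Last nonzero remainder: -(63/4)w**2 - (189/2)w - 567/4. Dividing through by -63/4 gives the monic gcd w**2 + 6w + 9.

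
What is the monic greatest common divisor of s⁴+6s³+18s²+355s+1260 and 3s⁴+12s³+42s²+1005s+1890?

By polynomial division,
  s⁴+6s³+18s²+355s+1260 = (1/3)(3s⁴+12s³+42s²+1005s+1890) + (2s³+4s²+20s+630)
  3s⁴+12s³+42s²+1005s+1890 = ((3/2)s+3)(2s³+4s²+20s+630) + (0)
Last nonzero remainder: 2s³+4s²+20s+630. Dividing through by 2 gives the monic gcd s³+2s²+10s+315.

s³+2s²+10s+315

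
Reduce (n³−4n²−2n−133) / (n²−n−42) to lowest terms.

(n²+3n+19)/(n+6)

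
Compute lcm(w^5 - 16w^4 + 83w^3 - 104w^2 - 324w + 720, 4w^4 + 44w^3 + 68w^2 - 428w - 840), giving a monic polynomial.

w^7 - 4w^6 - 74w^5 + 332w^4 + 1333w^3 - 6808w^2 - 2700w + 25200

Euclidean algorithm in ℚ[w]:
  w^5 - 16w^4 + 83w^3 - 104w^2 - 324w + 720 = ((1/4)w - 27/4)(4w^4 + 44w^3 + 68w^2 - 428w - 840) + (363w^3 + 462w^2 - 3003w - 4950)
  4w^4 + 44w^3 + 68w^2 - 428w - 840 = ((4/363)w + 428/3993)(363w^3 + 462w^2 - 3003w - 4950) + ((6240/121)w^2 - (6240/121)w - 37440/121)
  363w^3 + 462w^2 - 3003w - 4950 = ((14641/2080)w + 6655/416)((6240/121)w^2 - (6240/121)w - 37440/121) + (0)
Last nonzero remainder: (6240/121)w^2 - (6240/121)w - 37440/121. Dividing through by 6240/121 gives the monic gcd w^2 - w - 6.
Then lcm(f, g) = f·g / gcd(f, g); expanding and making the result monic gives the answer.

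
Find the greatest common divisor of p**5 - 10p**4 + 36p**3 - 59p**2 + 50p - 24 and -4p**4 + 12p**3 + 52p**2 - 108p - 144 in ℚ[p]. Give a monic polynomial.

Repeated division with remainder:
  p**5 - 10p**4 + 36p**3 - 59p**2 + 50p - 24 = (-(1/4)p + 7/4)(-4p**4 + 12p**3 + 52p**2 - 108p - 144) + (28p**3 - 177p**2 + 203p + 228)
  -4p**4 + 12p**3 + 52p**2 - 108p - 144 = (-(1/7)p - 93/196)(28p**3 - 177p**2 + 203p + 228) + (-(585/196)p**2 + (585/28)p - 1755/49)
  28p**3 - 177p**2 + 203p + 228 = (-(5488/585)p - 3724/585)(-(585/196)p**2 + (585/28)p - 1755/49) + (0)
Last nonzero remainder: -(585/196)p**2 + (585/28)p - 1755/49. Dividing through by -585/196 gives the monic gcd p**2 - 7p + 12.

p**2 - 7p + 12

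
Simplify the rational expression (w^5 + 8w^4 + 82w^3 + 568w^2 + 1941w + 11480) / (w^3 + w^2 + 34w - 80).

Euclidean algorithm in ℚ[w]:
  w^5 + 8w^4 + 82w^3 + 568w^2 + 1941w + 11480 = (w^2 + 7w + 41)(w^3 + w^2 + 34w - 80) + (369w^2 + 1107w + 14760)
  w^3 + w^2 + 34w - 80 = ((1/369)w - 2/369)(369w^2 + 1107w + 14760) + (0)
Last nonzero remainder: 369w^2 + 1107w + 14760. Dividing through by 369 gives the monic gcd w^2 + 3w + 40.
Cancel w^2 + 3w + 40 from numerator and denominator to get the reduced form.

(w^3 + 5w^2 + 27w + 287)/(w - 2)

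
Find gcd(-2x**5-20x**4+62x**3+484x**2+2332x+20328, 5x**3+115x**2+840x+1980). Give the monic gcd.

x**2+17x+66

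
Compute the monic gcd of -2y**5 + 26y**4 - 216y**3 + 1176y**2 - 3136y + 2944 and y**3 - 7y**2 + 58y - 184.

By polynomial division,
  -2y**5 + 26y**4 - 216y**3 + 1176y**2 - 3136y + 2944 = (-2y**2 + 12y - 16)(y**3 - 7y**2 + 58y - 184) + (0)
The last nonzero remainder y**3 - 7y**2 + 58y - 184 is already monic.

y**3 - 7y**2 + 58y - 184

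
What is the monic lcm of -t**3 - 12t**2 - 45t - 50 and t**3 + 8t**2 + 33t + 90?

Apply the Euclidean algorithm:
  -t**3 - 12t**2 - 45t - 50 = (-1)(t**3 + 8t**2 + 33t + 90) + (-4t**2 - 12t + 40)
  t**3 + 8t**2 + 33t + 90 = (-(1/4)t - 5/4)(-4t**2 - 12t + 40) + (28t + 140)
  -4t**2 - 12t + 40 = (-(1/7)t + 2/7)(28t + 140) + (0)
Last nonzero remainder: 28t + 140. Dividing through by 28 gives the monic gcd t + 5.
Then lcm(f, g) = f·g / gcd(f, g); expanding and making the result monic gives the answer.

t**5 + 15t**4 + 99t**3 + 401t**2 + 960t + 900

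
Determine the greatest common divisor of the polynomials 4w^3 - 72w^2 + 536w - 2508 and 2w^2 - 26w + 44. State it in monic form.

Repeated division with remainder:
  4w^3 - 72w^2 + 536w - 2508 = (2w - 10)(2w^2 - 26w + 44) + (188w - 2068)
  2w^2 - 26w + 44 = ((1/94)w - 1/47)(188w - 2068) + (0)
Last nonzero remainder: 188w - 2068. Dividing through by 188 gives the monic gcd w - 11.

w - 11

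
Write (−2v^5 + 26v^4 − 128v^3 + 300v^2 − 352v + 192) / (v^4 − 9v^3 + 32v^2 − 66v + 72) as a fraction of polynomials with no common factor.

(−2v^3 + 12v^2 − 20v + 16)/(v^2 − 2v + 6)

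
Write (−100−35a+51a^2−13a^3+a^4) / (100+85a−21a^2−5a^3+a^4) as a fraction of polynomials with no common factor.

(−4+a)/(4+a)

Euclidean algorithm in ℚ[a]:
  a^4−13a^3+51a^2−35a−100 = (a^4−5a^3−21a^2+85a+100) + (−8a^3+72a^2−120a−200)
  a^4−5a^3−21a^2+85a+100 = (−(1/8)a−1/2)(−8a^3+72a^2−120a−200) + (0)
Last nonzero remainder: −8a^3+72a^2−120a−200. Dividing through by −8 gives the monic gcd a^3−9a^2+15a+25.
Cancel a^3−9a^2+15a+25 from numerator and denominator to get the reduced form.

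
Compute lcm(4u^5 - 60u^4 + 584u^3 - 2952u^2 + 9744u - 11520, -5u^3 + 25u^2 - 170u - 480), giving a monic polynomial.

Repeated division with remainder:
  4u^5 - 60u^4 + 584u^3 - 2952u^2 + 9744u - 11520 = (-(4/5)u^2 + 8u - 248/5)(-5u^3 + 25u^2 - 170u - 480) + (-736u^2 + 5152u - 35328)
  -5u^3 + 25u^2 - 170u - 480 = ((5/736)u + 5/368)(-736u^2 + 5152u - 35328) + (0)
Last nonzero remainder: -736u^2 + 5152u - 35328. Dividing through by -736 gives the monic gcd u^2 - 7u + 48.
Then lcm(f, g) = f·g / gcd(f, g); expanding and making the result monic gives the answer.

u^6 - 13u^5 + 116u^4 - 446u^3 + 960u^2 + 1992u - 5760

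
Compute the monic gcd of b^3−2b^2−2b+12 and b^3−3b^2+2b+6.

Apply the Euclidean algorithm:
  b^3−2b^2−2b+12 = (b^3−3b^2+2b+6) + (b^2−4b+6)
  b^3−3b^2+2b+6 = (b+1)(b^2−4b+6) + (0)
The last nonzero remainder b^2−4b+6 is already monic.

b^2−4b+6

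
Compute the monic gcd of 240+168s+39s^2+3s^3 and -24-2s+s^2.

Repeated division with remainder:
  3s^3+39s^2+168s+240 = (3s+45)(s^2-2s-24) + (330s+1320)
  s^2-2s-24 = ((1/330)s-1/55)(330s+1320) + (0)
Last nonzero remainder: 330s+1320. Dividing through by 330 gives the monic gcd s+4.

4+s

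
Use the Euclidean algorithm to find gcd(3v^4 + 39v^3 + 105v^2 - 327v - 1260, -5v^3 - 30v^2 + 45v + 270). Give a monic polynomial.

v - 3

Apply the Euclidean algorithm:
  3v^4 + 39v^3 + 105v^2 - 327v - 1260 = (-(3/5)v - 21/5)(-5v^3 - 30v^2 + 45v + 270) + (6v^2 + 24v - 126)
  -5v^3 - 30v^2 + 45v + 270 = (-(5/6)v - 5/3)(6v^2 + 24v - 126) + (-20v + 60)
  6v^2 + 24v - 126 = (-(3/10)v - 21/10)(-20v + 60) + (0)
Last nonzero remainder: -20v + 60. Dividing through by -20 gives the monic gcd v - 3.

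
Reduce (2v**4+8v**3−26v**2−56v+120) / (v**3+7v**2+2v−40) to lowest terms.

(2v**2+2v−12)/(v+4)

Repeated division with remainder:
  2v**4+8v**3−26v**2−56v+120 = (2v−6)(v**3+7v**2+2v−40) + (12v**2+36v−120)
  v**3+7v**2+2v−40 = ((1/12)v+1/3)(12v**2+36v−120) + (0)
Last nonzero remainder: 12v**2+36v−120. Dividing through by 12 gives the monic gcd v**2+3v−10.
Cancel v**2+3v−10 from numerator and denominator to get the reduced form.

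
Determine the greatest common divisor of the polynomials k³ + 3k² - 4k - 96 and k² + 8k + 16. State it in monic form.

1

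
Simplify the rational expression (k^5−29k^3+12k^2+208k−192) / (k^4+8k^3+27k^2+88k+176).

(k^3−8k^2+19k−12)/(k^2+11)

Apply the Euclidean algorithm:
  k^5−29k^3+12k^2+208k−192 = (k−8)(k^4+8k^3+27k^2+88k+176) + (8k^3+140k^2+736k+1216)
  k^4+8k^3+27k^2+88k+176 = ((1/8)k−19/16)(8k^3+140k^2+736k+1216) + ((405/4)k^2+810k+1620)
  8k^3+140k^2+736k+1216 = ((32/405)k+304/405)((405/4)k^2+810k+1620) + (0)
Last nonzero remainder: (405/4)k^2+810k+1620. Dividing through by 405/4 gives the monic gcd k^2+8k+16.
Cancel k^2+8k+16 from numerator and denominator to get the reduced form.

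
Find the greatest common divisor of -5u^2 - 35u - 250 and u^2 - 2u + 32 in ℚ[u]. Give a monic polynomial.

1

Repeated division with remainder:
  -5u^2 - 35u - 250 = (-5)(u^2 - 2u + 32) + (-45u - 90)
  u^2 - 2u + 32 = (-(1/45)u + 4/45)(-45u - 90) + (40)
  -45u - 90 = (-(9/8)u - 9/4)(40) + (0)
The last nonzero remainder is the constant 40, so the polynomials are coprime and gcd = 1.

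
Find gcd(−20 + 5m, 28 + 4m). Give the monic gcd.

1

Apply the Euclidean algorithm:
  5m − 20 = (5/4)(4m + 28) + (−55)
  4m + 28 = (−(4/55)m − 28/55)(−55) + (0)
The last nonzero remainder is the constant −55, so the polynomials are coprime and gcd = 1.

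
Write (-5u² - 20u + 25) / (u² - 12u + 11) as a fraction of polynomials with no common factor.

Apply the Euclidean algorithm:
  -5u² - 20u + 25 = (-5)(u² - 12u + 11) + (-80u + 80)
  u² - 12u + 11 = (-(1/80)u + 11/80)(-80u + 80) + (0)
Last nonzero remainder: -80u + 80. Dividing through by -80 gives the monic gcd u - 1.
Cancel u - 1 from numerator and denominator to get the reduced form.

(-5u - 25)/(u - 11)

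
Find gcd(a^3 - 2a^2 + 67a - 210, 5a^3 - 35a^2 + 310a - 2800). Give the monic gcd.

Repeated division with remainder:
  a^3 - 2a^2 + 67a - 210 = (1/5)(5a^3 - 35a^2 + 310a - 2800) + (5a^2 + 5a + 350)
  5a^3 - 35a^2 + 310a - 2800 = (a - 8)(5a^2 + 5a + 350) + (0)
Last nonzero remainder: 5a^2 + 5a + 350. Dividing through by 5 gives the monic gcd a^2 + a + 70.

a^2 + a + 70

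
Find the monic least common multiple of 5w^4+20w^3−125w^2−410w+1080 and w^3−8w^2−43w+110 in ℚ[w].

w^6−2w^5−104w^4−152w^3+2083w^2+3214w−11880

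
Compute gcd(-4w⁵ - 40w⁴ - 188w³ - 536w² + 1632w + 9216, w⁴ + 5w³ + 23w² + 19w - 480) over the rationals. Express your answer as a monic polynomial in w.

w³ + 23w - 96

By polynomial division,
  -4w⁵ - 40w⁴ - 188w³ - 536w² + 1632w + 9216 = (-4w - 20)(w⁴ + 5w³ + 23w² + 19w - 480) + (4w³ + 92w - 384)
  w⁴ + 5w³ + 23w² + 19w - 480 = ((1/4)w + 5/4)(4w³ + 92w - 384) + (0)
Last nonzero remainder: 4w³ + 92w - 384. Dividing through by 4 gives the monic gcd w³ + 23w - 96.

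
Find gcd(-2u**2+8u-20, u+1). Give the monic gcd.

1

Euclidean algorithm in ℚ[u]:
  -2u**2+8u-20 = (-2u+10)(u+1) + (-30)
  u+1 = (-(1/30)u-1/30)(-30) + (0)
The last nonzero remainder is the constant -30, so the polynomials are coprime and gcd = 1.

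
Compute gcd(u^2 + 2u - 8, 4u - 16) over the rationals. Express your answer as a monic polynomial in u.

By polynomial division,
  u^2 + 2u - 8 = ((1/4)u + 3/2)(4u - 16) + (16)
  4u - 16 = ((1/4)u - 1)(16) + (0)
The last nonzero remainder is the constant 16, so the polynomials are coprime and gcd = 1.

1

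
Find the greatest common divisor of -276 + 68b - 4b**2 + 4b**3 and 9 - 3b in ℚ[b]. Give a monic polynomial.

-3 + b

Apply the Euclidean algorithm:
  4b**3 - 4b**2 + 68b - 276 = (-(4/3)b**2 - (8/3)b - 92/3)(-3b + 9) + (0)
Last nonzero remainder: -3b + 9. Dividing through by -3 gives the monic gcd b - 3.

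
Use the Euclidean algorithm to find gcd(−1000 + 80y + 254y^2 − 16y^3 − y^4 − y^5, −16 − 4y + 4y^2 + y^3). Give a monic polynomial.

−4 + y^2

Euclidean algorithm in ℚ[y]:
  −y^5 − y^4 − 16y^3 + 254y^2 + 80y − 1000 = (−y^2 + 3y − 32)(y^3 + 4y^2 − 4y − 16) + (378y^2 − 1512)
  y^3 + 4y^2 − 4y − 16 = ((1/378)y + 2/189)(378y^2 − 1512) + (0)
Last nonzero remainder: 378y^2 − 1512. Dividing through by 378 gives the monic gcd y^2 − 4.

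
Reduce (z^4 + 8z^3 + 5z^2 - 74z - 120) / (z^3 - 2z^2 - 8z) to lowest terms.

(z^3 + 6z^2 - 7z - 60)/(z^2 - 4z)

Repeated division with remainder:
  z^4 + 8z^3 + 5z^2 - 74z - 120 = (z + 10)(z^3 - 2z^2 - 8z) + (33z^2 + 6z - 120)
  z^3 - 2z^2 - 8z = ((1/33)z - 8/121)(33z^2 + 6z - 120) + (-(480/121)z - 960/121)
  33z^2 + 6z - 120 = (-(1331/160)z + 121/8)(-(480/121)z - 960/121) + (0)
Last nonzero remainder: -(480/121)z - 960/121. Dividing through by -480/121 gives the monic gcd z + 2.
Cancel z + 2 from numerator and denominator to get the reduced form.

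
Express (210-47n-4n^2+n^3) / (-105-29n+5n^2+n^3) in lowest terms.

(-6+n)/(3+n)

Euclidean algorithm in ℚ[n]:
  n^3-4n^2-47n+210 = (n^3+5n^2-29n-105) + (-9n^2-18n+315)
  n^3+5n^2-29n-105 = (-(1/9)n-1/3)(-9n^2-18n+315) + (0)
Last nonzero remainder: -9n^2-18n+315. Dividing through by -9 gives the monic gcd n^2+2n-35.
Cancel n^2+2n-35 from numerator and denominator to get the reduced form.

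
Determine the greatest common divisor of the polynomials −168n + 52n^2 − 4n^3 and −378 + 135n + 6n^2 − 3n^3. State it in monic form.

Euclidean algorithm in ℚ[n]:
  −4n^3 + 52n^2 − 168n = (4/3)(−3n^3 + 6n^2 + 135n − 378) + (44n^2 − 348n + 504)
  −3n^3 + 6n^2 + 135n − 378 = (−(3/44)n − 195/484)(44n^2 − 348n + 504) + ((3528/121)n − 21168/121)
  44n^2 − 348n + 504 = ((1331/882)n − 121/42)((3528/121)n − 21168/121) + (0)
Last nonzero remainder: (3528/121)n − 21168/121. Dividing through by 3528/121 gives the monic gcd n − 6.

−6 + n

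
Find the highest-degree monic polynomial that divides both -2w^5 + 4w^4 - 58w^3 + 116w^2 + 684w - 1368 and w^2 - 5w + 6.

w^2 - 5w + 6

Apply the Euclidean algorithm:
  -2w^5 + 4w^4 - 58w^3 + 116w^2 + 684w - 1368 = (-2w^3 - 6w^2 - 76w - 228)(w^2 - 5w + 6) + (0)
The last nonzero remainder w^2 - 5w + 6 is already monic.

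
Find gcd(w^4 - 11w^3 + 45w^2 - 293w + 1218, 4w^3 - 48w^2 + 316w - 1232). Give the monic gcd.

w - 7

Euclidean algorithm in ℚ[w]:
  w^4 - 11w^3 + 45w^2 - 293w + 1218 = ((1/4)w + 1/4)(4w^3 - 48w^2 + 316w - 1232) + (-22w^2 - 64w + 1526)
  4w^3 - 48w^2 + 316w - 1232 = (-(2/11)w + 328/121)(-22w^2 - 64w + 1526) + ((92800/121)w - 649600/121)
  -22w^2 - 64w + 1526 = (-(1331/46400)w - 13189/46400)((92800/121)w - 649600/121) + (0)
Last nonzero remainder: (92800/121)w - 649600/121. Dividing through by 92800/121 gives the monic gcd w - 7.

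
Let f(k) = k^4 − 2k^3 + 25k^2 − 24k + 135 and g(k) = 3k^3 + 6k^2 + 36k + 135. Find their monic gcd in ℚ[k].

Euclidean algorithm in ℚ[k]:
  k^4 − 2k^3 + 25k^2 − 24k + 135 = ((1/3)k − 4/3)(3k^3 + 6k^2 + 36k + 135) + (21k^2 − 21k + 315)
  3k^3 + 6k^2 + 36k + 135 = ((1/7)k + 3/7)(21k^2 − 21k + 315) + (0)
Last nonzero remainder: 21k^2 − 21k + 315. Dividing through by 21 gives the monic gcd k^2 − k + 15.

k^2 − k + 15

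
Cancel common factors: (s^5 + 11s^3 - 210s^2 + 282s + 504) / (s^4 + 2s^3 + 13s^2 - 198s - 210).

(s^2 - 7s + 12)/(s - 5)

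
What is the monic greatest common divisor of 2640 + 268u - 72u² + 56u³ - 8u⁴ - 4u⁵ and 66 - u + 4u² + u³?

11 - 2u + u²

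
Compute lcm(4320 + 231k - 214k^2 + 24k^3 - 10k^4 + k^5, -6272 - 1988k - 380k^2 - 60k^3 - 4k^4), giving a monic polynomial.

211680 + 71799k - 2932k^2 - 1589k^3 - 368k^4 - 67k^5 + 4k^6 + k^7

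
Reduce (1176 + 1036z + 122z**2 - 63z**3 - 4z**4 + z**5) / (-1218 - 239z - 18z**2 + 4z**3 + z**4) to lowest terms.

Apply the Euclidean algorithm:
  z**5 - 4z**4 - 63z**3 + 122z**2 + 1036z + 1176 = (z - 8)(z**4 + 4z**3 - 18z**2 - 239z - 1218) + (-13z**3 + 217z**2 + 342z - 8568)
  z**4 + 4z**3 - 18z**2 - 239z - 1218 = (-(1/13)z - 269/169)(-13z**3 + 217z**2 + 342z - 8568) + ((59777/169)z**2 - (59777/169)z - 2510634/169)
  -13z**3 + 217z**2 + 342z - 8568 = (-(2197/59777)z + 34476/59777)((59777/169)z**2 - (59777/169)z - 2510634/169) + (0)
Last nonzero remainder: (59777/169)z**2 - (59777/169)z - 2510634/169. Dividing through by 59777/169 gives the monic gcd z**2 - z - 42.
Cancel z**2 - z - 42 from numerator and denominator to get the reduced form.

(-28 - 24z - 3z**2 + z**3)/(29 + 5z + z**2)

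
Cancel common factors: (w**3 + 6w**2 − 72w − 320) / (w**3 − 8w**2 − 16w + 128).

Euclidean algorithm in ℚ[w]:
  w**3 + 6w**2 − 72w − 320 = (w**3 − 8w**2 − 16w + 128) + (14w**2 − 56w − 448)
  w**3 − 8w**2 − 16w + 128 = ((1/14)w − 2/7)(14w**2 − 56w − 448) + (0)
Last nonzero remainder: 14w**2 − 56w − 448. Dividing through by 14 gives the monic gcd w**2 − 4w − 32.
Cancel w**2 − 4w − 32 from numerator and denominator to get the reduced form.

(w + 10)/(w − 4)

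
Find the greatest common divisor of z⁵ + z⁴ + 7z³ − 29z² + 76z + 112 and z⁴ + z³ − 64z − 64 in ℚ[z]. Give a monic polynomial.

Euclidean algorithm in ℚ[z]:
  z⁵ + z⁴ + 7z³ − 29z² + 76z + 112 = (z)(z⁴ + z³ − 64z − 64) + (7z³ + 35z² + 140z + 112)
  z⁴ + z³ − 64z − 64 = ((1/7)z − 4/7)(7z³ + 35z² + 140z + 112) + (0)
Last nonzero remainder: 7z³ + 35z² + 140z + 112. Dividing through by 7 gives the monic gcd z³ + 5z² + 20z + 16.

z³ + 5z² + 20z + 16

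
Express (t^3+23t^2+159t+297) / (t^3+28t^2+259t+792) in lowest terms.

(t+3)/(t+8)

Euclidean algorithm in ℚ[t]:
  t^3+23t^2+159t+297 = (t^3+28t^2+259t+792) + (−5t^2−100t−495)
  t^3+28t^2+259t+792 = (−(1/5)t−8/5)(−5t^2−100t−495) + (0)
Last nonzero remainder: −5t^2−100t−495. Dividing through by −5 gives the monic gcd t^2+20t+99.
Cancel t^2+20t+99 from numerator and denominator to get the reduced form.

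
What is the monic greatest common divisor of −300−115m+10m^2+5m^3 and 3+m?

3+m

By polynomial division,
  5m^3+10m^2−115m−300 = (5m^2−5m−100)(m+3) + (0)
The last nonzero remainder m+3 is already monic.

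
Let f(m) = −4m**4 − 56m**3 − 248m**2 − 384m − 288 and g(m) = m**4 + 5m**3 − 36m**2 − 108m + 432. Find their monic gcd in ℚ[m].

Apply the Euclidean algorithm:
  −4m**4 − 56m**3 − 248m**2 − 384m − 288 = (−4)(m**4 + 5m**3 − 36m**2 − 108m + 432) + (−36m**3 − 392m**2 − 816m + 1440)
  m**4 + 5m**3 − 36m**2 − 108m + 432 = (−(1/36)m + 53/324)(−36m**3 − 392m**2 − 816m + 1440) + ((442/81)m**2 + (1768/27)m + 1768/9)
  −36m**3 − 392m**2 − 816m + 1440 = (−(1458/221)m + 1620/221)((442/81)m**2 + (1768/27)m + 1768/9) + (0)
Last nonzero remainder: (442/81)m**2 + (1768/27)m + 1768/9. Dividing through by 442/81 gives the monic gcd m**2 + 12m + 36.

m**2 + 12m + 36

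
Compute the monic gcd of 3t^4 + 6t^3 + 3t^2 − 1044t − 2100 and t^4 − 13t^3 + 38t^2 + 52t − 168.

Apply the Euclidean algorithm:
  3t^4 + 6t^3 + 3t^2 − 1044t − 2100 = (3)(t^4 − 13t^3 + 38t^2 + 52t − 168) + (45t^3 − 111t^2 − 1200t − 1596)
  t^4 − 13t^3 + 38t^2 + 52t − 168 = ((1/45)t − 158/675)(45t^3 − 111t^2 − 1200t − 1596) + ((8704/225)t^2 − (8704/45)t − 121856/225)
  45t^3 − 111t^2 − 1200t − 1596 = ((10125/8704)t + 12825/4352)((8704/225)t^2 − (8704/45)t − 121856/225) + (0)
Last nonzero remainder: (8704/225)t^2 − (8704/45)t − 121856/225. Dividing through by 8704/225 gives the monic gcd t^2 − 5t − 14.

t^2 − 5t − 14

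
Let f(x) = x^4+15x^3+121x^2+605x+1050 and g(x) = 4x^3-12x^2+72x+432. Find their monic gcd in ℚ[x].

x+3

Apply the Euclidean algorithm:
  x^4+15x^3+121x^2+605x+1050 = ((1/4)x+9/2)(4x^3-12x^2+72x+432) + (157x^2+173x-894)
  4x^3-12x^2+72x+432 = ((4/157)x-2576/24649)(157x^2+173x-894) + ((2781808/24649)x+8345424/24649)
  157x^2+173x-894 = ((3869893/2781808)x-3672701/1390904)((2781808/24649)x+8345424/24649) + (0)
Last nonzero remainder: (2781808/24649)x+8345424/24649. Dividing through by 2781808/24649 gives the monic gcd x+3.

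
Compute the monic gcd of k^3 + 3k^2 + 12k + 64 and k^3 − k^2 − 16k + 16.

k + 4

By polynomial division,
  k^3 + 3k^2 + 12k + 64 = (k^3 − k^2 − 16k + 16) + (4k^2 + 28k + 48)
  k^3 − k^2 − 16k + 16 = ((1/4)k − 2)(4k^2 + 28k + 48) + (28k + 112)
  4k^2 + 28k + 48 = ((1/7)k + 3/7)(28k + 112) + (0)
Last nonzero remainder: 28k + 112. Dividing through by 28 gives the monic gcd k + 4.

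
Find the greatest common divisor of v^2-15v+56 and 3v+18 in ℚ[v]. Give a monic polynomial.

Euclidean algorithm in ℚ[v]:
  v^2-15v+56 = ((1/3)v-7)(3v+18) + (182)
  3v+18 = ((3/182)v+9/91)(182) + (0)
The last nonzero remainder is the constant 182, so the polynomials are coprime and gcd = 1.

1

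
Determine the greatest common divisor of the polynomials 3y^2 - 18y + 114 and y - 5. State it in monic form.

Apply the Euclidean algorithm:
  3y^2 - 18y + 114 = (3y - 3)(y - 5) + (99)
  y - 5 = ((1/99)y - 5/99)(99) + (0)
The last nonzero remainder is the constant 99, so the polynomials are coprime and gcd = 1.

1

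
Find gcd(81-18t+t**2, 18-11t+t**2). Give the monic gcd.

Repeated division with remainder:
  t**2-18t+81 = (t**2-11t+18) + (-7t+63)
  t**2-11t+18 = (-(1/7)t+2/7)(-7t+63) + (0)
Last nonzero remainder: -7t+63. Dividing through by -7 gives the monic gcd t-9.

-9+t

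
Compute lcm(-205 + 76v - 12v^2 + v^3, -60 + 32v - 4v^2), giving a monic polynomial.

615 - 433v + 112v^2 - 15v^3 + v^4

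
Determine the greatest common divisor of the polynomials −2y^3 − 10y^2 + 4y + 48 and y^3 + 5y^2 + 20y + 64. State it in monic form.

y + 4

Euclidean algorithm in ℚ[y]:
  −2y^3 − 10y^2 + 4y + 48 = (−2)(y^3 + 5y^2 + 20y + 64) + (44y + 176)
  y^3 + 5y^2 + 20y + 64 = ((1/44)y^2 + (1/44)y + 4/11)(44y + 176) + (0)
Last nonzero remainder: 44y + 176. Dividing through by 44 gives the monic gcd y + 4.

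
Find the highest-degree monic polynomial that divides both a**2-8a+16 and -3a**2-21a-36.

1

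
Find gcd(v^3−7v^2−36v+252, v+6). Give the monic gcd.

v+6

Apply the Euclidean algorithm:
  v^3−7v^2−36v+252 = (v^2−13v+42)(v+6) + (0)
The last nonzero remainder v+6 is already monic.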